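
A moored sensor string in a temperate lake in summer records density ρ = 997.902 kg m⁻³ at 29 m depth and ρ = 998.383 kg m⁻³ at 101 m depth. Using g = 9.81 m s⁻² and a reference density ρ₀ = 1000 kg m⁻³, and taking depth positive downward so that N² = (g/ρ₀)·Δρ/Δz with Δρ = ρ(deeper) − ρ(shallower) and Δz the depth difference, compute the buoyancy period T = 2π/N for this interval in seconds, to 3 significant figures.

Δρ = 998.383 − 997.902 = 0.481 kg m⁻³ over Δz = 101 − 29 = 72 m.
N² = (9.81/1000) × (0.481/72) = 6.5536 × 10⁻⁵ s⁻².
N = √(6.5536 × 10⁻⁵) = 8.0954 × 10⁻³ rad s⁻¹, so T = 2π/N = 776.14 s ≈ 776 s.

776 s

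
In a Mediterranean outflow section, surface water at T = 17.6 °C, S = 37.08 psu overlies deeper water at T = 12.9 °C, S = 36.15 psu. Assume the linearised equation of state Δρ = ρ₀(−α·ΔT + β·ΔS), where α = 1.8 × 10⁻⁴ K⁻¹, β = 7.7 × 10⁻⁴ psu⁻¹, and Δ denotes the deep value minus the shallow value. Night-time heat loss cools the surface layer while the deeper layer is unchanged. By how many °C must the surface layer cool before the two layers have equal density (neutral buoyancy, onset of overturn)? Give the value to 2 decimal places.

0.72 °C

Neutral buoyancy requires Δρ = 0, i.e. −α(T_deep − T_surf′) + β(S_deep − S_surf) = 0.
T_surf′ = T_deep − (β/α)·ΔS = 12.9 − (7.7 × 10⁻⁴/1.8 × 10⁻⁴)·(-0.93) = 16.8783 °C.
Cooling required: 17.6 − (16.8783) = 0.7217 °C.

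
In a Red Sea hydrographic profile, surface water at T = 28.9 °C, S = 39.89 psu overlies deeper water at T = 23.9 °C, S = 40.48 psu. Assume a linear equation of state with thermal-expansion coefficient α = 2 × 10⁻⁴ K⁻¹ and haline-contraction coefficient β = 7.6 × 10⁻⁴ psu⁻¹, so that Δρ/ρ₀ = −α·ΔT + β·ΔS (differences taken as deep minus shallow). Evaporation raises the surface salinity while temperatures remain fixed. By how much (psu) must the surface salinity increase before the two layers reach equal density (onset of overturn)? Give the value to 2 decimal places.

Neutral buoyancy requires −α(T_deep − T_surf) + β(S_deep − S_surf′) = 0.
S_surf′ = S_deep − (α/β)·ΔT = 40.48 − (2 × 10⁻⁴/7.6 × 10⁻⁴)·(-5.0) = 41.7958 psu.
Increase required: 41.7958 − 39.89 = 1.9058 psu.

1.91 psu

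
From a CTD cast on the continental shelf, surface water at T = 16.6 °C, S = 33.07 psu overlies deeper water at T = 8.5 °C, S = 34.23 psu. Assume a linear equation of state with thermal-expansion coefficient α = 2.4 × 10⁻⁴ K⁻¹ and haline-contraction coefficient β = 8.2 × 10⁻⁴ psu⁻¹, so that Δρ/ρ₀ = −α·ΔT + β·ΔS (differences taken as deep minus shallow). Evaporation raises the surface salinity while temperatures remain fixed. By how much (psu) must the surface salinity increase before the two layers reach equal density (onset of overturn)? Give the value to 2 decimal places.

3.53 psu

Neutral buoyancy requires −α(T_deep − T_surf) + β(S_deep − S_surf′) = 0.
S_surf′ = S_deep − (α/β)·ΔT = 34.23 − (2.4 × 10⁻⁴/8.2 × 10⁻⁴)·(-8.1) = 36.6007 psu.
Increase required: 36.6007 − 33.07 = 3.5307 psu.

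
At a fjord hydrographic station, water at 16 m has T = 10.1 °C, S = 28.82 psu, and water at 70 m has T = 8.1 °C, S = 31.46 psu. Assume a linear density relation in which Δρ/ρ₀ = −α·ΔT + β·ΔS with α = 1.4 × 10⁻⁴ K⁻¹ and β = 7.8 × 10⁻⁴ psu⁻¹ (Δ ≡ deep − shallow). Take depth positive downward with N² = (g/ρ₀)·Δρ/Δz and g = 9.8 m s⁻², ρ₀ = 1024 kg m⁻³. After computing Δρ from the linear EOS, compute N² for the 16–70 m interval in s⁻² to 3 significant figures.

4.25 × 10⁻⁴ s⁻²

ΔT = -2.0 K, ΔS = +2.64 psu (deep − shallow).
Δρ/ρ₀ = −αΔT + βΔS = 2.80 × 10⁻⁴ + 2.0592 × 10⁻³ = 2.3392 × 10⁻³, so Δρ ≈ 2.395 kg m⁻³.
N² = (g/ρ₀)·Δρ/Δz = g·(Δρ/ρ₀)/Δz = 9.8 × 2.3392 × 10⁻³ / 54 = 4.2452 × 10⁻⁴ s⁻² ≈ 4.25 × 10⁻⁴ s⁻².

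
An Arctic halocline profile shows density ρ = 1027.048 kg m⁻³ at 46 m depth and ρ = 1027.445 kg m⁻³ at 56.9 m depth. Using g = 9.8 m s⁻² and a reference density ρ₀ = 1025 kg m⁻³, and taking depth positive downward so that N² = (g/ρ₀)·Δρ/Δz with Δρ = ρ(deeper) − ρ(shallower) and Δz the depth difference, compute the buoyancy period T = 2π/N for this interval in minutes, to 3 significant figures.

5.61 min

Δρ = 1027.445 − 1027.048 = 0.397 kg m⁻³ over Δz = 56.9 − 46 = 10.9 m.
N² = (9.8/1025) × (0.397/10.9) = 3.4823 × 10⁻⁴ s⁻².
N = √(3.4823 × 10⁻⁴) = 0.018661 rad s⁻¹, so T = 2π/N = 336.70 s = 5.6117 min ≈ 5.61 min.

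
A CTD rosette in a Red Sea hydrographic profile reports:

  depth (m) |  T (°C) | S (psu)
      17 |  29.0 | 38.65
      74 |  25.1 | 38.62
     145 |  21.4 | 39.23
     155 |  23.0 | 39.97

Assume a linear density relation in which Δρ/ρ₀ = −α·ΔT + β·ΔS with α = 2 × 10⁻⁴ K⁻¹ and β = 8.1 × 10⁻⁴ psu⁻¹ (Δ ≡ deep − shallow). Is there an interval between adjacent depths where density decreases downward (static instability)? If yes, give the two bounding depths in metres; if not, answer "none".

none

Evaluate Δρ/ρ₀ = −αΔT + βΔS across each adjacent pair:
  17–74 m: −αΔT+βΔS = −(2 × 10⁻⁴)(-3.9)+(8.1 × 10⁻⁴)(-0.03) = 7.6 × 10⁻⁴ → stable
  74–145 m: −αΔT+βΔS = −(2 × 10⁻⁴)(-3.7)+(8.1 × 10⁻⁴)(+0.61) = 1.2 × 10⁻³ → stable
  145–155 m: −αΔT+βΔS = −(2 × 10⁻⁴)(+1.6)+(8.1 × 10⁻⁴)(+0.74) = 2.8 × 10⁻⁴ → stable
Every interval has Δρ > 0: the column is stably stratified throughout.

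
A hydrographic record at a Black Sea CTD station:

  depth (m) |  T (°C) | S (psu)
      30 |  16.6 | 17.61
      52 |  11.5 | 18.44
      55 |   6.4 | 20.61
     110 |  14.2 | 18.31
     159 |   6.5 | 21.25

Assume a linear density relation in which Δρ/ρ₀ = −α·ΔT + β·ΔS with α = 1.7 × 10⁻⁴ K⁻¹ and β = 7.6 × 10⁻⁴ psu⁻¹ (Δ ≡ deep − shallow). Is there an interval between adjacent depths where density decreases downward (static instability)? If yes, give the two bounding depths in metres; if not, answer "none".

Evaluate Δρ/ρ₀ = −αΔT + βΔS across each adjacent pair:
  30–52 m: −αΔT+βΔS = −(1.7 × 10⁻⁴)(-5.1)+(7.6 × 10⁻⁴)(+0.83) = 1.5 × 10⁻³ → stable
  52–55 m: −αΔT+βΔS = −(1.7 × 10⁻⁴)(-5.1)+(7.6 × 10⁻⁴)(+2.17) = 2.5 × 10⁻³ → stable
  55–110 m: −αΔT+βΔS = −(1.7 × 10⁻⁴)(+7.8)+(7.6 × 10⁻⁴)(-2.30) = -3.1 × 10⁻³ → UNSTABLE
  110–159 m: −αΔT+βΔS = −(1.7 × 10⁻⁴)(-7.7)+(7.6 × 10⁻⁴)(+2.94) = 3.5 × 10⁻³ → stable
The 55–110 m interval has Δρ < 0: lighter water underlies denser water.

55–110 m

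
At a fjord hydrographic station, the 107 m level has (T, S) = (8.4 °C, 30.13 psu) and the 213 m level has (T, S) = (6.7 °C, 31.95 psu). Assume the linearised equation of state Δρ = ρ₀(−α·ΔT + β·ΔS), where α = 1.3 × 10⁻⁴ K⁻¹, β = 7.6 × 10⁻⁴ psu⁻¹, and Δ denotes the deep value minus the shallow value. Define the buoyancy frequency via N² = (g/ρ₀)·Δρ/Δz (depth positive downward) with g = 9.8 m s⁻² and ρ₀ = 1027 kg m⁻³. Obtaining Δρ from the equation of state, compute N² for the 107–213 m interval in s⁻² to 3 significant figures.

ΔT = -1.7 K, ΔS = +1.82 psu (deep − shallow).
Δρ/ρ₀ = −αΔT + βΔS = 2.21 × 10⁻⁴ + 1.3832 × 10⁻³ = 1.6042 × 10⁻³, so Δρ ≈ 1.648 kg m⁻³.
N² = (g/ρ₀)·Δρ/Δz = g·(Δρ/ρ₀)/Δz = 9.8 × 1.6042 × 10⁻³ / 106 = 1.4831 × 10⁻⁴ s⁻² ≈ 1.48 × 10⁻⁴ s⁻².

1.48 × 10⁻⁴ s⁻²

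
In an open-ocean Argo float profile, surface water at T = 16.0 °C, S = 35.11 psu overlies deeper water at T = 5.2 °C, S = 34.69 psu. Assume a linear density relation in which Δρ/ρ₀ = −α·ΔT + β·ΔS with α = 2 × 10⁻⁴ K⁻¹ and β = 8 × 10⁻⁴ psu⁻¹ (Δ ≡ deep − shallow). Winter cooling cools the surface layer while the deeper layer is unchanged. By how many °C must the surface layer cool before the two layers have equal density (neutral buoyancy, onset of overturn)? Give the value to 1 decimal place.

9.1 °C

Neutral buoyancy requires Δρ = 0, i.e. −α(T_deep − T_surf′) + β(S_deep − S_surf) = 0.
T_surf′ = T_deep − (β/α)·ΔS = 5.2 − (8 × 10⁻⁴/2 × 10⁻⁴)·(-0.42) = 6.880 °C.
Cooling required: 16.0 − (6.880) = 9.120 °C.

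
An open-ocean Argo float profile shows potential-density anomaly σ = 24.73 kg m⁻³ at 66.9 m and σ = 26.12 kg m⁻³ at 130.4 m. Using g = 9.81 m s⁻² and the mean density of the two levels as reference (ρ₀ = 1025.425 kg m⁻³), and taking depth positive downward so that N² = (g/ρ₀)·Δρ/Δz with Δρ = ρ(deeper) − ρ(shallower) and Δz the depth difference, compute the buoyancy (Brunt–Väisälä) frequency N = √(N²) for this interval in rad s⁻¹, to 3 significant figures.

Δρ = 1026.12 − 1024.73 = 1.39 kg m⁻³ over Δz = 130.4 − 66.9 = 63.5 m.
N² = (9.81/1025.425) × (1.39/63.5) = 2.0941 × 10⁻⁴ s⁻².
N = √(2.0941 × 10⁻⁴) = 0.014471 rad s⁻¹ ≈ 0.0145 rad s⁻¹.

0.0145 rad s⁻¹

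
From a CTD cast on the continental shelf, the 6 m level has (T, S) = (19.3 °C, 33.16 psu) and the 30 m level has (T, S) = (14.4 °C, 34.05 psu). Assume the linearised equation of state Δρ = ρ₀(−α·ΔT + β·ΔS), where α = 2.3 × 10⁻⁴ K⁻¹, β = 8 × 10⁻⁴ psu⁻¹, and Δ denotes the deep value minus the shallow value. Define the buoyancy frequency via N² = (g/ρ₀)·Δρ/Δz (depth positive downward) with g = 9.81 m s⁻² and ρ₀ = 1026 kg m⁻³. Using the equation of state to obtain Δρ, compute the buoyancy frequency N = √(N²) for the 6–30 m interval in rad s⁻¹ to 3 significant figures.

0.0274 rad s⁻¹

ΔT = -4.9 K, ΔS = +0.89 psu (deep − shallow).
Δρ/ρ₀ = −αΔT + βΔS = 1.127 × 10⁻³ + 7.12 × 10⁻⁴ = 1.839 × 10⁻³, so Δρ ≈ 1.887 kg m⁻³.
N² = (g/ρ₀)·Δρ/Δz = g·(Δρ/ρ₀)/Δz = 9.81 × 1.839 × 10⁻³ / 24 = 7.5169 × 10⁻⁴ s⁻².
N = √(7.5169 × 10⁻⁴) = 0.027417 rad s⁻¹ ≈ 0.0274 rad s⁻¹.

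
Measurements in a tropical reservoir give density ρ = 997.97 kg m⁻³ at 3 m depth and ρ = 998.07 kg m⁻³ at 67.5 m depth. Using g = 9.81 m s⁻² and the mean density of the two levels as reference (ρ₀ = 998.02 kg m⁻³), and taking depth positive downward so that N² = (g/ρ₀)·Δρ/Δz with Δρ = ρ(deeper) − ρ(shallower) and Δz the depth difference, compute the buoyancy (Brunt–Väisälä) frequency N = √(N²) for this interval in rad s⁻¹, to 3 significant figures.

Δρ = 998.07 − 997.97 = 0.10 kg m⁻³ over Δz = 67.5 − 3 = 64.5 m.
N² = (9.81/998.02) × (0.10/64.5) = 1.5239 × 10⁻⁵ s⁻².
N = √(1.5239 × 10⁻⁵) = 3.9037 × 10⁻³ rad s⁻¹ ≈ 3.90 × 10⁻³ rad s⁻¹.

3.90 × 10⁻³ rad s⁻¹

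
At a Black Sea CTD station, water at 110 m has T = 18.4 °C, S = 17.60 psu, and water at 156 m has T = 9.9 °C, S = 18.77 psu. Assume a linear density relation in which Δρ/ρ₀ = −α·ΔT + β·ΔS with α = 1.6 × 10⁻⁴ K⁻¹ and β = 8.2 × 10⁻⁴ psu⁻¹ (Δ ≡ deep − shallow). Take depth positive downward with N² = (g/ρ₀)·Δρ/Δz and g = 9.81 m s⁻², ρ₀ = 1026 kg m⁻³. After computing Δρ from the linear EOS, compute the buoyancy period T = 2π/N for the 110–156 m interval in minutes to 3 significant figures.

ΔT = -8.5 K, ΔS = +1.17 psu (deep − shallow).
Δρ/ρ₀ = −αΔT + βΔS = 1.36 × 10⁻³ + 9.594 × 10⁻⁴ = 2.3194 × 10⁻³, so Δρ ≈ 2.380 kg m⁻³.
N² = (g/ρ₀)·Δρ/Δz = g·(Δρ/ρ₀)/Δz = 9.81 × 2.3194 × 10⁻³ / 46 = 4.9464 × 10⁻⁴ s⁻².
N = √(4.9464 × 10⁻⁴) = 0.022241 rad s⁻¹ → T = 2π/N = 282.50 s = 4.7083 min ≈ 4.71 min.

4.71 min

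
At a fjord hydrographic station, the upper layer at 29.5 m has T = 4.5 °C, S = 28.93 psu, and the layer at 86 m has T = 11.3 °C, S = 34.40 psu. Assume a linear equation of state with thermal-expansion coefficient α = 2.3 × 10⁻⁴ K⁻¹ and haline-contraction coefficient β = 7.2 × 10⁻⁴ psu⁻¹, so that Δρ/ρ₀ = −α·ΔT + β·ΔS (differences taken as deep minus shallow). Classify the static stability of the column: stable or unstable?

stable

ΔT = 11.3 − 4.5 = +6.8 K and ΔS = 34.40 − 28.93 = +5.47 psu (deep − shallow).
−αΔT = -1.564 × 10⁻³; βΔS = 3.9384 × 10⁻³; sum Δρ/ρ₀ = 2.3744 × 10⁻³.
Δρ/ρ₀ > 0, so Δρ > 0: deeper water is denser → statically stable.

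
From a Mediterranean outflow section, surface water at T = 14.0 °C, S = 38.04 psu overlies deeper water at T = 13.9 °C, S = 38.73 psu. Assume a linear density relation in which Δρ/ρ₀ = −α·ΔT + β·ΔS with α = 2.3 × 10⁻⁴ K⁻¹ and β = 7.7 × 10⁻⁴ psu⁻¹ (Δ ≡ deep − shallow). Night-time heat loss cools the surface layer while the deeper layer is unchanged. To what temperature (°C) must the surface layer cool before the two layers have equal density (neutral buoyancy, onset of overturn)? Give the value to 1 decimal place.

11.6 °C

Neutral buoyancy requires Δρ = 0, i.e. −α(T_deep − T_surf′) + β(S_deep − S_surf) = 0.
T_surf′ = T_deep − (β/α)·ΔS = 13.9 − (7.7 × 10⁻⁴/2.3 × 10⁻⁴)·(+0.69) = 11.590 °C.
Cooling required: 14.0 − (11.590) = 2.410 °C.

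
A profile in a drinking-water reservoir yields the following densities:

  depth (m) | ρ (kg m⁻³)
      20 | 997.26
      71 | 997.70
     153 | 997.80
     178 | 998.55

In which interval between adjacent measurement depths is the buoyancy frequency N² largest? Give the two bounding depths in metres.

Compute the density gradient over each adjacent pair:
  20–71 m: Δρ/Δz = 0.44/51 = 8.6 × 10⁻³ kg m⁻⁴
  71–153 m: Δρ/Δz = 0.10/82 = 1.2 × 10⁻³ kg m⁻⁴
  153–178 m: Δρ/Δz = 0.75/25 = 0.030 kg m⁻⁴
The largest gradient is in the 153–178 m interval — the pycnocline.

153–178 m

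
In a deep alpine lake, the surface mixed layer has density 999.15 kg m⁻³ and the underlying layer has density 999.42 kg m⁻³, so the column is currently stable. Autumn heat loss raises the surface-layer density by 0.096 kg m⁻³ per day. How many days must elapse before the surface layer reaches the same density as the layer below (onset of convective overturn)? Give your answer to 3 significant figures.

Density deficit of the surface layer: 999.42 − 999.15 = 0.27 kg m⁻³.
Required change = 0.27 / 0.096 = 2.81 days.

2.81 days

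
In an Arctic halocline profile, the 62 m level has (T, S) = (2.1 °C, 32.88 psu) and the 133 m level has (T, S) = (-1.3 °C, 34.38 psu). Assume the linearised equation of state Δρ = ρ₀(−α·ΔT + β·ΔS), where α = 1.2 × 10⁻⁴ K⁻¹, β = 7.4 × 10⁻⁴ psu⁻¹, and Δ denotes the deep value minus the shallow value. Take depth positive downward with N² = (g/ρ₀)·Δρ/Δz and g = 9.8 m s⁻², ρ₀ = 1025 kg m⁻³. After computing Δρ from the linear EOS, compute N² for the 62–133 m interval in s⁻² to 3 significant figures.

2.10 × 10⁻⁴ s⁻²

ΔT = -3.4 K, ΔS = +1.50 psu (deep − shallow).
Δρ/ρ₀ = −αΔT + βΔS = 4.08 × 10⁻⁴ + 1.11 × 10⁻³ = 1.518 × 10⁻³, so Δρ ≈ 1.556 kg m⁻³.
N² = (g/ρ₀)·Δρ/Δz = g·(Δρ/ρ₀)/Δz = 9.8 × 1.518 × 10⁻³ / 71 = 2.0953 × 10⁻⁴ s⁻² ≈ 2.10 × 10⁻⁴ s⁻².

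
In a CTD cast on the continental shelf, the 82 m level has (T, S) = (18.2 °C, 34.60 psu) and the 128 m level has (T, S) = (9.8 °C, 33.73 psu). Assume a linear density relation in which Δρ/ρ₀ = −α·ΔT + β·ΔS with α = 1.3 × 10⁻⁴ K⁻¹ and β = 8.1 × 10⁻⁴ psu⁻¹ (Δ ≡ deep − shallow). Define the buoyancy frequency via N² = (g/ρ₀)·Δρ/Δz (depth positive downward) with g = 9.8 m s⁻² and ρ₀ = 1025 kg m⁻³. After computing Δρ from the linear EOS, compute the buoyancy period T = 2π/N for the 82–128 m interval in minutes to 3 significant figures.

ΔT = -8.4 K, ΔS = -0.87 psu (deep − shallow).
Δρ/ρ₀ = −αΔT + βΔS = 1.092 × 10⁻³ − 7.047 × 10⁻⁴ = 3.873 × 10⁻⁴, so Δρ ≈ 0.3970 kg m⁻³.
N² = (g/ρ₀)·Δρ/Δz = g·(Δρ/ρ₀)/Δz = 9.8 × 3.873 × 10⁻⁴ / 46 = 8.2512 × 10⁻⁵ s⁻².
N = √(8.2512 × 10⁻⁵) = 9.0836 × 10⁻³ rad s⁻¹ → T = 2π/N = 691.71 s = 11.529 min ≈ 11.5 min.

11.5 min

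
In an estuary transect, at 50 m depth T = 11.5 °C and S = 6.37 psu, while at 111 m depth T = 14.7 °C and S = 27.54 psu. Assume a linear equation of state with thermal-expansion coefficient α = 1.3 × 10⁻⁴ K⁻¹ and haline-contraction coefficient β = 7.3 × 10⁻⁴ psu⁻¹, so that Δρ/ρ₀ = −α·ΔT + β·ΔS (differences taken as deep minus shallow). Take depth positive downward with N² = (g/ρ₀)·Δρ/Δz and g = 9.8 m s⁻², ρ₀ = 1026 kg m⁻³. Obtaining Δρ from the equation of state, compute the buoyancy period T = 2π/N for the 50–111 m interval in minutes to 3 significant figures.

ΔT = +3.2 K, ΔS = +21.17 psu (deep − shallow).
Δρ/ρ₀ = −αΔT + βΔS = -4.16 × 10⁻⁴ + 0.0154541 = 0.0150381, so Δρ ≈ 15.43 kg m⁻³.
N² = (g/ρ₀)·Δρ/Δz = g·(Δρ/ρ₀)/Δz = 9.8 × 0.0150381 / 61 = 2.4160 × 10⁻³ s⁻².
N = √(2.4160 × 10⁻³) = 0.049153 rad s⁻¹ → T = 2π/N = 127.83 s = 2.1305 min ≈ 2.13 min.

2.13 min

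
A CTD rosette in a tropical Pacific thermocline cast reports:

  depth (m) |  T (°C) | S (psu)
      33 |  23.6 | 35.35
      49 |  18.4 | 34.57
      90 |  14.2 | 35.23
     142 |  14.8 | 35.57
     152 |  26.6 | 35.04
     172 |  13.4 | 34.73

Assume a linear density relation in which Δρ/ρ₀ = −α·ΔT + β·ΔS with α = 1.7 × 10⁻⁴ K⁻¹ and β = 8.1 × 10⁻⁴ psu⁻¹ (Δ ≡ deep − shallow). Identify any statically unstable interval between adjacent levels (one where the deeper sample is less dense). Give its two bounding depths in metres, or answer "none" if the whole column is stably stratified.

142–152 m

Evaluate Δρ/ρ₀ = −αΔT + βΔS across each adjacent pair:
  33–49 m: −αΔT+βΔS = −(1.7 × 10⁻⁴)(-5.2)+(8.1 × 10⁻⁴)(-0.78) = 2.5 × 10⁻⁴ → stable
  49–90 m: −αΔT+βΔS = −(1.7 × 10⁻⁴)(-4.2)+(8.1 × 10⁻⁴)(+0.66) = 1.2 × 10⁻³ → stable
  90–142 m: −αΔT+βΔS = −(1.7 × 10⁻⁴)(+0.6)+(8.1 × 10⁻⁴)(+0.34) = 1.7 × 10⁻⁴ → stable
  142–152 m: −αΔT+βΔS = −(1.7 × 10⁻⁴)(+11.8)+(8.1 × 10⁻⁴)(-0.53) = -2.4 × 10⁻³ → UNSTABLE
  152–172 m: −αΔT+βΔS = −(1.7 × 10⁻⁴)(-13.2)+(8.1 × 10⁻⁴)(-0.31) = 2.0 × 10⁻³ → stable
The 142–152 m interval has Δρ < 0: lighter water underlies denser water.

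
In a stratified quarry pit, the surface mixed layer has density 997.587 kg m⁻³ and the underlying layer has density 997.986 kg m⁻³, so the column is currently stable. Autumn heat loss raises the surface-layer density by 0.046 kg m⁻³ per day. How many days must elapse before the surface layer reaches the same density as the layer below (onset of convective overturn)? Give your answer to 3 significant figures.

Density deficit of the surface layer: 997.986 − 997.587 = 0.399 kg m⁻³.
Required change = 0.399 / 0.046 = 8.67 days.

8.67 days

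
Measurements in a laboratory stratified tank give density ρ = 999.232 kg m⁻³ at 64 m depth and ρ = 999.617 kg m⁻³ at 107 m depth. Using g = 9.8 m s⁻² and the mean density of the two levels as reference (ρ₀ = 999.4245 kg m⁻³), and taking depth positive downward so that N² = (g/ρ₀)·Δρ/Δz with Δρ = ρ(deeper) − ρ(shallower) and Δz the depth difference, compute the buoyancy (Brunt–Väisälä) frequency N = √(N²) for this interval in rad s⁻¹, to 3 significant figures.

Δρ = 999.617 − 999.232 = 0.385 kg m⁻³ over Δz = 107 − 64 = 43 m.
N² = (9.8/999.4245) × (0.385/43) = 8.7795 × 10⁻⁵ s⁻².
N = √(8.7795 × 10⁻⁵) = 9.3699 × 10⁻³ rad s⁻¹ ≈ 9.37 × 10⁻³ rad s⁻¹.

9.37 × 10⁻³ rad s⁻¹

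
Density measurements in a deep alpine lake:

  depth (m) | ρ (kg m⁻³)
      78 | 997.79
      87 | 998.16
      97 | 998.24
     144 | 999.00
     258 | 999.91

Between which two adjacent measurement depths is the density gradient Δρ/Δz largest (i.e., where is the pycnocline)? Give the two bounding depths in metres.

78–87 m

Compute the density gradient over each adjacent pair:
  78–87 m: Δρ/Δz = 0.37/9 = 0.041 kg m⁻⁴
  87–97 m: Δρ/Δz = 0.08/10 = 8.0 × 10⁻³ kg m⁻⁴
  97–144 m: Δρ/Δz = 0.76/47 = 0.016 kg m⁻⁴
  144–258 m: Δρ/Δz = 0.91/114 = 8.0 × 10⁻³ kg m⁻⁴
The largest gradient is in the 78–87 m interval — the pycnocline.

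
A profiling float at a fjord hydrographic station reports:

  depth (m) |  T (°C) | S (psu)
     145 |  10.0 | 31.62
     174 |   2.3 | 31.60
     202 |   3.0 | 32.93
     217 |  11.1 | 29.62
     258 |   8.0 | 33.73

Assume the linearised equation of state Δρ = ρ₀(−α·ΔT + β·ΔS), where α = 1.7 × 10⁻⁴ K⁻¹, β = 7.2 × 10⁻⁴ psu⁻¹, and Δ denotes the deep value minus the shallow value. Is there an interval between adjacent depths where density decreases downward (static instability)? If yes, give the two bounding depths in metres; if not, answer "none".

Evaluate Δρ/ρ₀ = −αΔT + βΔS across each adjacent pair:
  145–174 m: −αΔT+βΔS = −(1.7 × 10⁻⁴)(-7.7)+(7.2 × 10⁻⁴)(-0.02) = 1.3 × 10⁻³ → stable
  174–202 m: −αΔT+βΔS = −(1.7 × 10⁻⁴)(+0.7)+(7.2 × 10⁻⁴)(+1.33) = 8.4 × 10⁻⁴ → stable
  202–217 m: −αΔT+βΔS = −(1.7 × 10⁻⁴)(+8.1)+(7.2 × 10⁻⁴)(-3.31) = -3.8 × 10⁻³ → UNSTABLE
  217–258 m: −αΔT+βΔS = −(1.7 × 10⁻⁴)(-3.1)+(7.2 × 10⁻⁴)(+4.11) = 3.5 × 10⁻³ → stable
The 202–217 m interval has Δρ < 0: lighter water underlies denser water.

202–217 m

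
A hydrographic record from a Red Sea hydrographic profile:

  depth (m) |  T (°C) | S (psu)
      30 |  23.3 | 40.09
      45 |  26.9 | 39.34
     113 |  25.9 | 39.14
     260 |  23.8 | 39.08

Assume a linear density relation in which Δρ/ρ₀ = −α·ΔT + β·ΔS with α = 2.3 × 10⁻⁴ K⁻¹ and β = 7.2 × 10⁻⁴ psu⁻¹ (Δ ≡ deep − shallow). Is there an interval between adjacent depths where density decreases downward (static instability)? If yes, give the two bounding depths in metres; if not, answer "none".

30–45 m

Evaluate Δρ/ρ₀ = −αΔT + βΔS across each adjacent pair:
  30–45 m: −αΔT+βΔS = −(2.3 × 10⁻⁴)(+3.6)+(7.2 × 10⁻⁴)(-0.75) = -1.4 × 10⁻³ → UNSTABLE
  45–113 m: −αΔT+βΔS = −(2.3 × 10⁻⁴)(-1.0)+(7.2 × 10⁻⁴)(-0.20) = 8.6 × 10⁻⁵ → stable
  113–260 m: −αΔT+βΔS = −(2.3 × 10⁻⁴)(-2.1)+(7.2 × 10⁻⁴)(-0.06) = 4.4 × 10⁻⁴ → stable
The 30–45 m interval has Δρ < 0: lighter water underlies denser water.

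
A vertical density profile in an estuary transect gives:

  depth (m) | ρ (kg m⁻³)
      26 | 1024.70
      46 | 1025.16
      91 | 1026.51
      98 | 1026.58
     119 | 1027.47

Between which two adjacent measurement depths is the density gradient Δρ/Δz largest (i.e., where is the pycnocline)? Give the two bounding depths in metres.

Compute the density gradient over each adjacent pair:
  26–46 m: Δρ/Δz = 0.46/20 = 0.023 kg m⁻⁴
  46–91 m: Δρ/Δz = 1.35/45 = 0.030 kg m⁻⁴
  91–98 m: Δρ/Δz = 0.07/7 = 0.010 kg m⁻⁴
  98–119 m: Δρ/Δz = 0.89/21 = 0.042 kg m⁻⁴
The largest gradient is in the 98–119 m interval — the pycnocline.

98–119 m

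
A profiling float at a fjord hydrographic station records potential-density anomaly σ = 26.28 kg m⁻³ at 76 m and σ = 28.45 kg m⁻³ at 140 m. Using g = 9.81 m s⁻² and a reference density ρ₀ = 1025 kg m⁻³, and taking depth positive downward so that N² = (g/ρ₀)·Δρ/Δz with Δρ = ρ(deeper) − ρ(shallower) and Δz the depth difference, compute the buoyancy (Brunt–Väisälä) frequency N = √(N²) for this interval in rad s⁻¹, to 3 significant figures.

0.0180 rad s⁻¹

Δρ = 1028.45 − 1026.28 = 2.17 kg m⁻³ over Δz = 140 − 76 = 64 m.
N² = (9.81/1025) × (2.17/64) = 3.2451 × 10⁻⁴ s⁻².
N = √(3.2451 × 10⁻⁴) = 0.018014 rad s⁻¹ ≈ 0.0180 rad s⁻¹.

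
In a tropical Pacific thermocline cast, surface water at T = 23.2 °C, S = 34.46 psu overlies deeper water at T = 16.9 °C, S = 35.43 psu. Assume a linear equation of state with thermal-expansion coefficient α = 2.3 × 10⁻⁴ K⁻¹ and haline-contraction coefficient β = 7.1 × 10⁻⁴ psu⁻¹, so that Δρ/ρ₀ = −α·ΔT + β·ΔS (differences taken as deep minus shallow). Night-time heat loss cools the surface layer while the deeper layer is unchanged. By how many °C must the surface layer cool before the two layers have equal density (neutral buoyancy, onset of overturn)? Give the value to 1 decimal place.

9.3 °C

Neutral buoyancy requires Δρ = 0, i.e. −α(T_deep − T_surf′) + β(S_deep − S_surf) = 0.
T_surf′ = T_deep − (β/α)·ΔS = 16.9 − (7.1 × 10⁻⁴/2.3 × 10⁻⁴)·(+0.97) = 13.906 °C.
Cooling required: 23.2 − (13.906) = 9.294 °C.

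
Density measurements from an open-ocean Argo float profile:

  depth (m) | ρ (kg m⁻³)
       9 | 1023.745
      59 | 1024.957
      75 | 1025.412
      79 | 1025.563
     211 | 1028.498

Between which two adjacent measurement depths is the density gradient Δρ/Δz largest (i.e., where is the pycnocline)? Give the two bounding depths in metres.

75–79 m

Compute the density gradient over each adjacent pair:
  9–59 m: Δρ/Δz = 1.212/50 = 0.024 kg m⁻⁴
  59–75 m: Δρ/Δz = 0.455/16 = 0.028 kg m⁻⁴
  75–79 m: Δρ/Δz = 0.151/4 = 0.038 kg m⁻⁴
  79–211 m: Δρ/Δz = 2.935/132 = 0.022 kg m⁻⁴
The largest gradient is in the 75–79 m interval — the pycnocline.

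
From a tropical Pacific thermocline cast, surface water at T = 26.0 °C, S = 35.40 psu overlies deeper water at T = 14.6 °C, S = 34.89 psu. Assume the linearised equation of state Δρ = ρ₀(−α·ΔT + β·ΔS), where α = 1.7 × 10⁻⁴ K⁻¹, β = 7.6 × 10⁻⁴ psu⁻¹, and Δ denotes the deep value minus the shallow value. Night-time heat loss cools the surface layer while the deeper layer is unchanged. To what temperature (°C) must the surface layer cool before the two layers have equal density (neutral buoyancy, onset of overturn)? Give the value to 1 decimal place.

16.9 °C

Neutral buoyancy requires Δρ = 0, i.e. −α(T_deep − T_surf′) + β(S_deep − S_surf) = 0.
T_surf′ = T_deep − (β/α)·ΔS = 14.6 − (7.6 × 10⁻⁴/1.7 × 10⁻⁴)·(-0.51) = 16.880 °C.
Cooling required: 26.0 − (16.880) = 9.120 °C.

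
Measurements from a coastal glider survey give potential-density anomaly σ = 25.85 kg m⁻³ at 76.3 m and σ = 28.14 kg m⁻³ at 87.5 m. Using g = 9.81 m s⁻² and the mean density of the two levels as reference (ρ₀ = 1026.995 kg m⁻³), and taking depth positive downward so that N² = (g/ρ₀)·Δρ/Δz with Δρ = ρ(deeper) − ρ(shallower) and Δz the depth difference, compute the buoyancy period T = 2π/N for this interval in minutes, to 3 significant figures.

2.37 min

Δρ = 1028.14 − 1025.85 = 2.29 kg m⁻³ over Δz = 87.5 − 76.3 = 11.2 m.
N² = (9.81/1026.995) × (2.29/11.2) = 1.9531 × 10⁻³ s⁻².
N = √(1.9531 × 10⁻³) = 0.044194 rad s⁻¹, so T = 2π/N = 142.17 s = 2.3695 min ≈ 2.37 min.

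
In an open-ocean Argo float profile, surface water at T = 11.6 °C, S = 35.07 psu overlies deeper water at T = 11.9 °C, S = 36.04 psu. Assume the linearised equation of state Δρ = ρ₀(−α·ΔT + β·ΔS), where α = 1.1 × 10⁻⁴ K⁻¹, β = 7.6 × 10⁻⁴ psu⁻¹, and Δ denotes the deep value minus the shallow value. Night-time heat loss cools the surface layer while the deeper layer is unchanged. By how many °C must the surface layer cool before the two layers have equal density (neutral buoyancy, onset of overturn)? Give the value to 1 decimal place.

Neutral buoyancy requires Δρ = 0, i.e. −α(T_deep − T_surf′) + β(S_deep − S_surf) = 0.
T_surf′ = T_deep − (β/α)·ΔS = 11.9 − (7.6 × 10⁻⁴/1.1 × 10⁻⁴)·(+0.97) = 5.198 °C.
Cooling required: 11.6 − (5.198) = 6.402 °C.

6.4 °C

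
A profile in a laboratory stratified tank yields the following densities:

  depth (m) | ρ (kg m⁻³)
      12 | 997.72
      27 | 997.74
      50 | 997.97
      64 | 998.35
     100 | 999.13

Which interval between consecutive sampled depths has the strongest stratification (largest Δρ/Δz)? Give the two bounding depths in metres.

50–64 m

Compute the density gradient over each adjacent pair:
  12–27 m: Δρ/Δz = 0.02/15 = 1.3 × 10⁻³ kg m⁻⁴
  27–50 m: Δρ/Δz = 0.23/23 = 0.010 kg m⁻⁴
  50–64 m: Δρ/Δz = 0.38/14 = 0.027 kg m⁻⁴
  64–100 m: Δρ/Δz = 0.78/36 = 0.022 kg m⁻⁴
The largest gradient is in the 50–64 m interval — the pycnocline.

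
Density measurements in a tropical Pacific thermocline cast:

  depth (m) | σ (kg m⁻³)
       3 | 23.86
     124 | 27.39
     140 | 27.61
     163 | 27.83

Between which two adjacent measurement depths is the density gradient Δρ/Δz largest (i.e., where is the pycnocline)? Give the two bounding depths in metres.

Compute the density gradient over each adjacent pair:
  3–124 m: Δρ/Δz = 3.53/121 = 0.029 kg m⁻⁴
  124–140 m: Δρ/Δz = 0.22/16 = 0.014 kg m⁻⁴
  140–163 m: Δρ/Δz = 0.22/23 = 9.6 × 10⁻³ kg m⁻⁴
The largest gradient is in the 3–124 m interval — the pycnocline.

3–124 m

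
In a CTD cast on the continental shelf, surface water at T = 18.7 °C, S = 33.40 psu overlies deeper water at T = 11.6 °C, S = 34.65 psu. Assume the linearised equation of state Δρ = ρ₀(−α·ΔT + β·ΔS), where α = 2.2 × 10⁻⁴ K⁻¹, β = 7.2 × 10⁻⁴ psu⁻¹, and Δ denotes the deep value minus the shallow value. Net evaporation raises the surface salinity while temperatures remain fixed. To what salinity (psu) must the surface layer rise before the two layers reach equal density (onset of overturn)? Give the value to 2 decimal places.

Neutral buoyancy requires −α(T_deep − T_surf) + β(S_deep − S_surf′) = 0.
S_surf′ = S_deep − (α/β)·ΔT = 34.65 − (2.2 × 10⁻⁴/7.2 × 10⁻⁴)·(-7.1) = 36.8194 psu.
Increase required: 36.8194 − 33.40 = 3.4194 psu.

36.82 psu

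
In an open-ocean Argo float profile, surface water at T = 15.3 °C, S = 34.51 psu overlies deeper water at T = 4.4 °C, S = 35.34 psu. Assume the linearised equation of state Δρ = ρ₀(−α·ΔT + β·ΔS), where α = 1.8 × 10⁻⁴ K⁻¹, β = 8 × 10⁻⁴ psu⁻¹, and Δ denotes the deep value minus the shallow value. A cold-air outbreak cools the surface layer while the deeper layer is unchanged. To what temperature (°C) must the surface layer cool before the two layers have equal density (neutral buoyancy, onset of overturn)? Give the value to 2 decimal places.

Neutral buoyancy requires Δρ = 0, i.e. −α(T_deep − T_surf′) + β(S_deep − S_surf) = 0.
T_surf′ = T_deep − (β/α)·ΔS = 4.4 − (8 × 10⁻⁴/1.8 × 10⁻⁴)·(+0.83) = 0.7111 °C.
Cooling required: 15.3 − (0.7111) = 14.5889 °C.

0.71 °C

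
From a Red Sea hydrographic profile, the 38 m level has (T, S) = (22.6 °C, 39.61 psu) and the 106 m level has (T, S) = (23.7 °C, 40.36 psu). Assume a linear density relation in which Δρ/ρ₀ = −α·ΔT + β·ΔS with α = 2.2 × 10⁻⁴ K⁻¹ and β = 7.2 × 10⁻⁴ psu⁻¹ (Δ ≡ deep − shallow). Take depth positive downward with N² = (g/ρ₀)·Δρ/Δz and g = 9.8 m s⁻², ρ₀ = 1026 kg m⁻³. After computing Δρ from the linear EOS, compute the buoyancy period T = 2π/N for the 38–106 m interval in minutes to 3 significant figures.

16.0 min

ΔT = +1.1 K, ΔS = +0.75 psu (deep − shallow).
Δρ/ρ₀ = −αΔT + βΔS = -2.42 × 10⁻⁴ + 5.40 × 10⁻⁴ = 2.98 × 10⁻⁴, so Δρ ≈ 0.3057 kg m⁻³.
N² = (g/ρ₀)·Δρ/Δz = g·(Δρ/ρ₀)/Δz = 9.8 × 2.98 × 10⁻⁴ / 68 = 4.2947 × 10⁻⁵ s⁻².
N = √(4.2947 × 10⁻⁵) = 6.5534 × 10⁻³ rad s⁻¹ → T = 2π/N = 958.77 s = 15.979 min ≈ 16.0 min.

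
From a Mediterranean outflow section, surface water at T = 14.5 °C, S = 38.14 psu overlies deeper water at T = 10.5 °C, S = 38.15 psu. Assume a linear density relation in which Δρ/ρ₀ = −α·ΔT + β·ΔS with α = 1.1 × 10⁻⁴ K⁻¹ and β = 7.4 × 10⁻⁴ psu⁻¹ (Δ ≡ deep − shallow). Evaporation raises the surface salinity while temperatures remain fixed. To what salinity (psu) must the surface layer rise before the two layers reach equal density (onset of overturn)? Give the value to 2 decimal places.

38.74 psu

Neutral buoyancy requires −α(T_deep − T_surf) + β(S_deep − S_surf′) = 0.
S_surf′ = S_deep − (α/β)·ΔT = 38.15 − (1.1 × 10⁻⁴/7.4 × 10⁻⁴)·(-4.0) = 38.7446 psu.
Increase required: 38.7446 − 38.14 = 0.6046 psu.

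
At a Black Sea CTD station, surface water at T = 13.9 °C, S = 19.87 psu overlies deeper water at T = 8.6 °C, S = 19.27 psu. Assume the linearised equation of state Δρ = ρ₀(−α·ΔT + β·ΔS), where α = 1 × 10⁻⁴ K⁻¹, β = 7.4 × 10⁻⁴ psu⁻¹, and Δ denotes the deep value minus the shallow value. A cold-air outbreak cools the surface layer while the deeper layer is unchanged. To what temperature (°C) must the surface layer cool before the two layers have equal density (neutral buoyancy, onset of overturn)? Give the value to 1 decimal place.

13.0 °C

Neutral buoyancy requires Δρ = 0, i.e. −α(T_deep − T_surf′) + β(S_deep − S_surf) = 0.
T_surf′ = T_deep − (β/α)·ΔS = 8.6 − (7.4 × 10⁻⁴/1 × 10⁻⁴)·(-0.60) = 13.040 °C.
Cooling required: 13.9 − (13.040) = 0.860 °C.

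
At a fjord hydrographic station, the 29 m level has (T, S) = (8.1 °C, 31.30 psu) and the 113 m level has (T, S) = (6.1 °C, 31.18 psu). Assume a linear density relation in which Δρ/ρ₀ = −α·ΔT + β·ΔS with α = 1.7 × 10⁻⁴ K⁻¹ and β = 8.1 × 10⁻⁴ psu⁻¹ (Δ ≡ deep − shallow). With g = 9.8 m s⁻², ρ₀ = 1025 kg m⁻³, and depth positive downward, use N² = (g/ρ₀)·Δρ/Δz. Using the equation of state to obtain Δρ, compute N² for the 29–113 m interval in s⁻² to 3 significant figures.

ΔT = -2.0 K, ΔS = -0.12 psu (deep − shallow).
Δρ/ρ₀ = −αΔT + βΔS = 3.40 × 10⁻⁴ − 9.72 × 10⁻⁵ = 2.428 × 10⁻⁴, so Δρ ≈ 0.2489 kg m⁻³.
N² = (g/ρ₀)·Δρ/Δz = g·(Δρ/ρ₀)/Δz = 9.8 × 2.428 × 10⁻⁴ / 84 = 2.8327 × 10⁻⁵ s⁻² ≈ 2.83 × 10⁻⁵ s⁻².

2.83 × 10⁻⁵ s⁻²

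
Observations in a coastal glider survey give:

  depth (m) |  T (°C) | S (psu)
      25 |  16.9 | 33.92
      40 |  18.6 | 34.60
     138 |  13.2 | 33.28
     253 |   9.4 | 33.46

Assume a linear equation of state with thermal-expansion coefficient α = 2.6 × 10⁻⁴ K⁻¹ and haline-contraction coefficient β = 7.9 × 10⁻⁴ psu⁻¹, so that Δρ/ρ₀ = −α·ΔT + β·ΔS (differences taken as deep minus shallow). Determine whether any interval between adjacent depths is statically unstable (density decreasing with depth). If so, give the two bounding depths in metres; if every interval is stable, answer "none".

Evaluate Δρ/ρ₀ = −αΔT + βΔS across each adjacent pair:
  25–40 m: −αΔT+βΔS = −(2.6 × 10⁻⁴)(+1.7)+(7.9 × 10⁻⁴)(+0.68) = 9.5 × 10⁻⁵ → stable
  40–138 m: −αΔT+βΔS = −(2.6 × 10⁻⁴)(-5.4)+(7.9 × 10⁻⁴)(-1.32) = 3.6 × 10⁻⁴ → stable
  138–253 m: −αΔT+βΔS = −(2.6 × 10⁻⁴)(-3.8)+(7.9 × 10⁻⁴)(+0.18) = 1.1 × 10⁻³ → stable
Every interval has Δρ > 0: the column is stably stratified throughout.

none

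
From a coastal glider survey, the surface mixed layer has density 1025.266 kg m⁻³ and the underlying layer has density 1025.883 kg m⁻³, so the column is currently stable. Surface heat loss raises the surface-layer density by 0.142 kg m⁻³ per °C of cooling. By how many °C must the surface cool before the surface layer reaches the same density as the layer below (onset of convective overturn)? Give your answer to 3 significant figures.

Density deficit of the surface layer: 1025.883 − 1025.266 = 0.617 kg m⁻³.
Required change = 0.617 / 0.142 = 4.35 °C.

4.35 °C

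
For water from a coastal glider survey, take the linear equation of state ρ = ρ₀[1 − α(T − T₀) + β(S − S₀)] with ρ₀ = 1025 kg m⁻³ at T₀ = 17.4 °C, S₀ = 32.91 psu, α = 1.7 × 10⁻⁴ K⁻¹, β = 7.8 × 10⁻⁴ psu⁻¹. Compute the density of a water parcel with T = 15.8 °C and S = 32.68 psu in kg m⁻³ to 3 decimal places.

T − T₀ = -1.6 K, S − S₀ = -0.23 psu.
Bracket = 1 − α·(-1.6) + β·(-0.23) = 1 + (9.26 × 10⁻⁵) = 1.0000926.
ρ = 1025 × 1.0000926 = 1025.095 kg m⁻³.

1025.095 kg m⁻³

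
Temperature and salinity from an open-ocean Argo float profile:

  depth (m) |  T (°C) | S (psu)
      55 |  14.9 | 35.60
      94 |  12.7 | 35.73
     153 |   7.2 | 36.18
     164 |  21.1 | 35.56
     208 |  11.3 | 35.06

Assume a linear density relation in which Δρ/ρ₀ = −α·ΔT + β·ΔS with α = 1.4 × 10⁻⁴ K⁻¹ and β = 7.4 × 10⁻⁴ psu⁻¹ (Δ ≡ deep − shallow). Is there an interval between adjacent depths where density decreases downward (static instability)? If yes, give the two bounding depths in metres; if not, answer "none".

Evaluate Δρ/ρ₀ = −αΔT + βΔS across each adjacent pair:
  55–94 m: −αΔT+βΔS = −(1.4 × 10⁻⁴)(-2.2)+(7.4 × 10⁻⁴)(+0.13) = 4.0 × 10⁻⁴ → stable
  94–153 m: −αΔT+βΔS = −(1.4 × 10⁻⁴)(-5.5)+(7.4 × 10⁻⁴)(+0.45) = 1.1 × 10⁻³ → stable
  153–164 m: −αΔT+βΔS = −(1.4 × 10⁻⁴)(+13.9)+(7.4 × 10⁻⁴)(-0.62) = -2.4 × 10⁻³ → UNSTABLE
  164–208 m: −αΔT+βΔS = −(1.4 × 10⁻⁴)(-9.8)+(7.4 × 10⁻⁴)(-0.50) = 1.0 × 10⁻³ → stable
The 153–164 m interval has Δρ < 0: lighter water underlies denser water.

153–164 m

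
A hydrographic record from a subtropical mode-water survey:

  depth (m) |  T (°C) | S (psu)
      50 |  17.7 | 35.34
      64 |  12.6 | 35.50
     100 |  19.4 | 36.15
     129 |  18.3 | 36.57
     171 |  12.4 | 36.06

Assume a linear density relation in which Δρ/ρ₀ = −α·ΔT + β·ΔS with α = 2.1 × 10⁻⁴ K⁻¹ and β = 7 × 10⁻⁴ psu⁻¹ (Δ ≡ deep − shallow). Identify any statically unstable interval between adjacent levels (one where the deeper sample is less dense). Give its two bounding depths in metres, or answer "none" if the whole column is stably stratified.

64–100 m

Evaluate Δρ/ρ₀ = −αΔT + βΔS across each adjacent pair:
  50–64 m: −αΔT+βΔS = −(2.1 × 10⁻⁴)(-5.1)+(7 × 10⁻⁴)(+0.16) = 1.2 × 10⁻³ → stable
  64–100 m: −αΔT+βΔS = −(2.1 × 10⁻⁴)(+6.8)+(7 × 10⁻⁴)(+0.65) = -9.7 × 10⁻⁴ → UNSTABLE
  100–129 m: −αΔT+βΔS = −(2.1 × 10⁻⁴)(-1.1)+(7 × 10⁻⁴)(+0.42) = 5.3 × 10⁻⁴ → stable
  129–171 m: −αΔT+βΔS = −(2.1 × 10⁻⁴)(-5.9)+(7 × 10⁻⁴)(-0.51) = 8.8 × 10⁻⁴ → stable
The 64–100 m interval has Δρ < 0: lighter water underlies denser water.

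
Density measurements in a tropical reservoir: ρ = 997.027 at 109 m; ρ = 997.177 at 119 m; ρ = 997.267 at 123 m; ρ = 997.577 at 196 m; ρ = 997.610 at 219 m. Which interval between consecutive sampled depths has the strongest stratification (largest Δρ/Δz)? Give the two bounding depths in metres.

Compute the density gradient over each adjacent pair:
  109–119 m: Δρ/Δz = 0.150/10 = 0.015 kg m⁻⁴
  119–123 m: Δρ/Δz = 0.090/4 = 0.022 kg m⁻⁴
  123–196 m: Δρ/Δz = 0.310/73 = 4.2 × 10⁻³ kg m⁻⁴
  196–219 m: Δρ/Δz = 0.033/23 = 1.4 × 10⁻³ kg m⁻⁴
The largest gradient is in the 119–123 m interval — the pycnocline.

119–123 m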